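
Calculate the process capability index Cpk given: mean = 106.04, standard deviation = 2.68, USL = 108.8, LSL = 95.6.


Cpu = (USL - mean) / (3*sigma) = (108.8 - 106.04) / (3*2.68) = 0.3433
Cpl = (mean - LSL) / (3*sigma) = (106.04 - 95.6) / (3*2.68) = 1.2985
Cpk = min(Cpu, Cpl) = 0.3433

0.3433


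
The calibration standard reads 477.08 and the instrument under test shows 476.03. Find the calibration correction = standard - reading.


Correction = standard - reading
= 477.08 - 476.03
= 1.0500

1.0500


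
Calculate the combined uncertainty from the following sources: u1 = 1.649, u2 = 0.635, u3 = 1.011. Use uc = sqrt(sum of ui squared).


uc = sqrt(1.649^2 + 0.635^2 + 1.011^2)
uc = sqrt(4.144547)
uc = 2.0358

2.0358


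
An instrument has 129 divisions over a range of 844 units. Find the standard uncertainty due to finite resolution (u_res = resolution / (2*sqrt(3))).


resolution = range / divisions
resolution = 844 / 129 = 6.5426357
u_res = resolution / (2*sqrt(3))
u_res = 6.5426357 / 3.4641016
u_res = 1.8887

1.8887


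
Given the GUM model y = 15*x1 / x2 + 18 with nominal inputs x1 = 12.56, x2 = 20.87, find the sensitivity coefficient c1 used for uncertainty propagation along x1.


y = 15*x1 / x2 + 18
dy/dx1 = 15/x2
Evaluate at x2 = 20.87: c1 = 15 / 20.87
c1 = 0.7187

0.7187


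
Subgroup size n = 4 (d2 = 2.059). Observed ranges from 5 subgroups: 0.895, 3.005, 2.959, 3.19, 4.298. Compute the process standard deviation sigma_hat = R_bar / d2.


R_bar = (0.895 + 3.005 + 2.959 + 3.19 + 4.298) / 5
R_bar = 14.347 / 5 = 2.8694
sigma_hat = R_bar / d2 = 2.8694 / 2.059 = 1.3936

1.3936


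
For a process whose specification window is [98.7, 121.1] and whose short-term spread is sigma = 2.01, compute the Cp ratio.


Cp = (USL - LSL) / (6 * sigma)
= (121.1 - 98.7) / (6 * 2.01)
= 22.4000 / 12.0600
= 1.8574

1.8574


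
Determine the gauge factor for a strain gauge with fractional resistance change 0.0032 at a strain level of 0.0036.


GF = (dR/R) / epsilon
= 0.0032 / 0.0036
= 0.8889

0.8889


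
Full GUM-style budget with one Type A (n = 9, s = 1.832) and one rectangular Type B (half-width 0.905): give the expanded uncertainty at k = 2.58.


u_A = s / sqrt(n) = 1.832 / sqrt(9) = 0.61066667
u_B = half_width / sqrt(3) = 0.905 / sqrt(3) = 0.52250199
uc = sqrt(u_A^2 + u_B^2) = sqrt(0.61066667^2 + 0.52250199^2) = 0.8036928
U = k * uc = 2.58 * 0.8036928
U = 2.0735

2.0735


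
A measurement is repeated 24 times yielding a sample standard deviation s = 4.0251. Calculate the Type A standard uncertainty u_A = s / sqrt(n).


u_A = s / sqrt(n)
u_A = 4.0251 / sqrt(24)
u_A = 4.0251 / 4.8989795
u_A = 0.8216

0.8216


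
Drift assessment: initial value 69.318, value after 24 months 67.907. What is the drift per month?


rate = (v2 - v1) / months
= (67.907 - 69.318) / 24
= -1.4110 / 24
= -0.0588

-0.0588


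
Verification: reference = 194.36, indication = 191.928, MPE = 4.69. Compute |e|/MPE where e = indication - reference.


e = indication - reference = 191.928 - 194.36 = -2.4320
|e| = 2.4320
ratio = |e| / MPE = 2.4320 / 4.69
ratio = 0.5186

0.5186


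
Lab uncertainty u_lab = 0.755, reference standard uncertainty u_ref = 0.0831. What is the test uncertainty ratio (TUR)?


TUR = u_lab / u_ref
= 0.755 / 0.0831
= 9.0854

9.0854


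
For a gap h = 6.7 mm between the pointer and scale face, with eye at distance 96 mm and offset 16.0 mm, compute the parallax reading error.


error = h * offset / d
= 6.7 * 16.0 / 96
= 1.1167

1.1167


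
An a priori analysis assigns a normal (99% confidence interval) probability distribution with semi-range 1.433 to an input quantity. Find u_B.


u_B = half_width / 2.576
u_B = 1.433 / 2.576
u_B = 0.5563

0.5563


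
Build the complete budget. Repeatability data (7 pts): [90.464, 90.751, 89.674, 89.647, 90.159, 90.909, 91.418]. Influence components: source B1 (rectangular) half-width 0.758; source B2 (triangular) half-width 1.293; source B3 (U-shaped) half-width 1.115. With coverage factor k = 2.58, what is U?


mean = (90.464 + 90.751 + 89.674 + 89.647 + 90.159 + 90.909 + 91.418) / 7 = 90.43171429
s = sqrt(sum((x - mean)^2)/(n-1)) = 0.65419511
u_A = s / sqrt(n) = 0.65419511 / sqrt(7) = 0.24726251
u_B1 = 0.758 / sqrt(3) = 0.4376315
u_B2 = 1.293 / sqrt(6) = 0.52786504
u_B3 = 1.115 / sqrt(2) = 0.78842406
uc = sqrt(0.24726251^2 + 0.4376315^2 + 0.52786504^2 + 0.78842406^2) = 1.0737384
U = k * uc = 2.58 * 1.0737384
U = 2.7702

2.7702


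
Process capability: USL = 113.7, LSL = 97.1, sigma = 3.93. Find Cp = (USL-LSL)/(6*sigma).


Cp = (USL - LSL) / (6 * sigma)
= (113.7 - 97.1) / (6 * 3.93)
= 16.6000 / 23.5800
= 0.7040

0.7040


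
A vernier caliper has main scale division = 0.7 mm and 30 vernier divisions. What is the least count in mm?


LC = MSD / n_div
= 0.7 / 30
= 0.0233

0.0233


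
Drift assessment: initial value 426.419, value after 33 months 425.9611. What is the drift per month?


rate = (v2 - v1) / months
= (425.9611 - 426.419) / 33
= -0.4579 / 33
= -0.0139

-0.0139


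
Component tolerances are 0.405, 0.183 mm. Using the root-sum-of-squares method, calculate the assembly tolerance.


RSS = sqrt(0.405^2 + 0.183^2)
= sqrt(0.197514)
= 0.4444

0.4444


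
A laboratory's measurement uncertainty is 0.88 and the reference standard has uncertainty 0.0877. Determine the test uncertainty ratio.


TUR = u_lab / u_ref
= 0.88 / 0.0877
= 10.0342

10.0342


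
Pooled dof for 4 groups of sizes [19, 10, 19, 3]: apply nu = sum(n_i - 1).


nu = sum_i (n_i - 1)
nu = ((19 - 1) + (10 - 1) + (19 - 1) + (3 - 1))
nu = 18 + 9 + 18 + 2
nu = 47

47


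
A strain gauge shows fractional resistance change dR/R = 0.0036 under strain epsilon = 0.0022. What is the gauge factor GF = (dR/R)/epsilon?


GF = (dR/R) / epsilon
= 0.0036 / 0.0022
= 1.6364

1.6364


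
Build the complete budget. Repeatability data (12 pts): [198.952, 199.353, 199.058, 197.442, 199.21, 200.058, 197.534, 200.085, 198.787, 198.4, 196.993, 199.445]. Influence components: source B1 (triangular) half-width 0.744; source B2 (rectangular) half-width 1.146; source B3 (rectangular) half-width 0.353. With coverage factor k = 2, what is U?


mean = (198.952 + 199.353 + 199.058 + 197.442 + 199.21 + 200.058 + 197.534 + 200.085 + 198.787 + 198.4 + 196.993 + 199.445) / 12 = 198.7764167
s = sqrt(sum((x - mean)^2)/(n-1)) = 1.003587
u_A = s / sqrt(n) = 1.003587 / sqrt(12) = 0.28971061
u_B1 = 0.744 / sqrt(6) = 0.30373673
u_B2 = 1.146 / sqrt(3) = 0.66164341
u_B3 = 0.353 / sqrt(3) = 0.20380465
uc = sqrt(0.28971061^2 + 0.30373673^2 + 0.66164341^2 + 0.20380465^2) = 0.80962743
U = k * uc = 2 * 0.80962743
U = 1.6193

1.6193


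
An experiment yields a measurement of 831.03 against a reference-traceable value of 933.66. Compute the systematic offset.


Systematic error = measured - true
= 831.03 - 933.66
= -102.6300

-102.6300


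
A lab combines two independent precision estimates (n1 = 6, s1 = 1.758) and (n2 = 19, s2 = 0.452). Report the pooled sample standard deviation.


s_p = sqrt(((n1-1)*s1^2 + (n2-1)*s2^2) / (n1+n2-2))
numerator = (6-1)*1.758^2 + (19-1)*0.452^2 = 15.45282 + 3.677472 = 19.130292
denominator = 6 + 19 - 2 = 23
s_p^2 = 19.130292 / 23 = 0.83175183
s_p = sqrt(0.83175183) = 0.9120

0.9120


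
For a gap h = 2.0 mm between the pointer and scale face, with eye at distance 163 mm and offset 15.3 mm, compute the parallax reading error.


error = h * offset / d
= 2.0 * 15.3 / 163
= 0.1877

0.1877


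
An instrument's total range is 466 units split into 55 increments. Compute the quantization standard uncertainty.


resolution = range / divisions
resolution = 466 / 55 = 8.4727273
u_res = resolution / (2*sqrt(3))
u_res = 8.4727273 / 3.4641016
u_res = 2.4459

2.4459


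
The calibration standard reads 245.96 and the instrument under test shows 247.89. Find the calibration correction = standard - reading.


Correction = standard - reading
= 245.96 - 247.89
= -1.9300

-1.9300


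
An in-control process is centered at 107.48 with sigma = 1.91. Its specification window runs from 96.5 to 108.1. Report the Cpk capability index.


Cpu = (USL - mean) / (3*sigma) = (108.1 - 107.48) / (3*1.91) = 0.1082
Cpl = (mean - LSL) / (3*sigma) = (107.48 - 96.5) / (3*1.91) = 1.9162
Cpk = min(Cpu, Cpl) = 0.1082

0.1082


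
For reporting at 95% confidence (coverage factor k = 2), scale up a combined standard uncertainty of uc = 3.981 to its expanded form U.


U = k * uc
U = 2 * 3.981
U = 7.9620

7.9620


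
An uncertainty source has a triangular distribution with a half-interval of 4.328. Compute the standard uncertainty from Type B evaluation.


u_B = half_width / sqrt(6)
u_B = 4.328 / 2.4494897
u_B = 1.7669

1.7669


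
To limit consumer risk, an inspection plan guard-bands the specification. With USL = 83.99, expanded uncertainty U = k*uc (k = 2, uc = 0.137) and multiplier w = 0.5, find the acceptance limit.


U = k * uc = 2 * 0.137 = 0.274
guard band g = w * U = 0.5 * 0.274 = 0.137
AL = USL - g = 83.99 - 0.137
AL = 83.8530

83.8530


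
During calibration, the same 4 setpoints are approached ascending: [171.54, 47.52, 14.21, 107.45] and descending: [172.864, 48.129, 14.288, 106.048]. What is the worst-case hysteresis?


|171.54 - 172.864| = 1.3240
|47.52 - 48.129| = 0.6090
|14.21 - 14.288| = 0.0780
|107.45 - 106.048| = 1.4020
hysteresis = max(diffs) = 1.4020

1.4020


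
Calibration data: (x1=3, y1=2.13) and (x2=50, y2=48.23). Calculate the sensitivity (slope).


slope = (y2 - y1) / (x2 - x1)
= (48.23 - 2.13) / (50 - 3)
= 46.1000 / 47
= 0.9809

0.9809


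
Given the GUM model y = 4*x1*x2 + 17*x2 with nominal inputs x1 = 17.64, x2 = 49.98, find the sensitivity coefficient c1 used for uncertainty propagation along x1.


y = 4*x1*x2 + 17*x2
dy/dx1 = 4*x2
Evaluate at x2 = 49.98: c1 = 4 * 49.98
c1 = 199.9200

199.9200


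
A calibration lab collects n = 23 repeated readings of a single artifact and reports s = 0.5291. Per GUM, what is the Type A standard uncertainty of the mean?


u_A = s / sqrt(n)
u_A = 0.5291 / sqrt(23)
u_A = 0.5291 / 4.7958315
u_A = 0.1103

0.1103


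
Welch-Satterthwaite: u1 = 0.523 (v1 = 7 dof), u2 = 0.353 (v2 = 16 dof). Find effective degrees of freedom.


uc = sqrt(u1^2 + u2^2) = sqrt(0.523^2 + 0.353^2) = 0.63098177
v_eff = uc^4 / (u1^4/v1 + u2^4/v2)
= 0.63098177^4 / (0.523^4/7 + 0.353^4/16)
= 0.15851386 / 0.011658765
v_eff = 13.5961

13.5961


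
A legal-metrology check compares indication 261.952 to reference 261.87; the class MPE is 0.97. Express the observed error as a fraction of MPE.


e = indication - reference = 261.952 - 261.87 = 0.0820
|e| = 0.0820
ratio = |e| / MPE = 0.0820 / 0.97
ratio = 0.0845

0.0845


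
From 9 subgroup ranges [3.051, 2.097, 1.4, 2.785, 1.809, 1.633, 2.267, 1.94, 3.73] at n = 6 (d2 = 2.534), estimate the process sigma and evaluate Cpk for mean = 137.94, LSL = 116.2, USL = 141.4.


R_bar = (3.051 + 2.097 + 1.4 + 2.785 + 1.809 + 1.633 + 2.267 + 1.94 + 3.73) / 9 = 2.3013333
sigma = R_bar / d2 = 2.3013333 / 2.534 = 0.90818204
Cp = (USL - LSL)/(6*sigma) = (141.4 - 116.2)/(6*0.90818204) = 4.6246
Cpu = (141.4 - 137.94)/(3*0.90818204) = 1.2699
Cpl = (137.94 - 116.2)/(3*0.90818204) = 7.9793
Cpk = min(Cpu, Cpl) = 1.2699

1.2699


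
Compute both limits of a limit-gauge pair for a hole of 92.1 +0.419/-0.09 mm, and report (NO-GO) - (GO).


GO = nominal - lower_tol (smallest hole = maximum material condition)
GO = 92.1 - 0.09 = 92.01
NO-GO = nominal + upper_tol (largest hole = least material condition)
NO-GO = 92.1 + 0.419 = 92.519
spread = NO-GO - GO = 92.519 - 92.01 = 0.5090

0.5090


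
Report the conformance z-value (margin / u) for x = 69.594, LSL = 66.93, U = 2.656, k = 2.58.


u = U / k = 2.656 / 2.58 = 1.0294574
margin = |LSL - x| = |66.93 - 69.594| = 2.664
z = margin / u = 2.664 / 1.0294574
z = 2.5878

2.5878


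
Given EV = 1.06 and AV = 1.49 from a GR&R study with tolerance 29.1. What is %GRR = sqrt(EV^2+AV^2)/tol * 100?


GRR = sqrt(EV^2 + AV^2) = sqrt(1.06^2 + 1.49^2) = 1.8285787
%GRR = GRR / tol * 100 = 1.8285787 / 29.1 * 100
%GRR = 6.2838

6.2838


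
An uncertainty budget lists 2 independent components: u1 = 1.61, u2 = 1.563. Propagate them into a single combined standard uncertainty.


uc = sqrt(1.61^2 + 1.563^2)
uc = sqrt(5.035069)
uc = 2.2439

2.2439


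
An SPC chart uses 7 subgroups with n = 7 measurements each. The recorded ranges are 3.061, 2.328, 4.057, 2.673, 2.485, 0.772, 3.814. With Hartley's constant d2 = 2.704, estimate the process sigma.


R_bar = (3.061 + 2.328 + 4.057 + 2.673 + 2.485 + 0.772 + 3.814) / 7
R_bar = 19.19 / 7 = 2.7414286
sigma_hat = R_bar / d2 = 2.7414286 / 2.704 = 1.0138

1.0138


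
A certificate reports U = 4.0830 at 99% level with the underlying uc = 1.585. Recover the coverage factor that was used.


k = U / uc
k = 4.0830 / 1.585
k = 2.576

2.576


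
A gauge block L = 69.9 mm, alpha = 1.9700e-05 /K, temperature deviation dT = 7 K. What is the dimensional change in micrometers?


dL = L * alpha * dT
= 69.9 * 1.9700e-05 * 7
= 0.0096392 mm
dL_um = 0.0096392 * 1000 = 9.6392 um

9.6392


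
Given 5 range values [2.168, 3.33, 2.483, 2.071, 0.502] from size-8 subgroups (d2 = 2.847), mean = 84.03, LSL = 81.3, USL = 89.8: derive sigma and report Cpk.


R_bar = (2.168 + 3.33 + 2.483 + 2.071 + 0.502) / 5 = 2.1108
sigma = R_bar / d2 = 2.1108 / 2.847 = 0.74141201
Cp = (USL - LSL)/(6*sigma) = (89.8 - 81.3)/(6*0.74141201) = 1.9108
Cpu = (89.8 - 84.03)/(3*0.74141201) = 2.5941
Cpl = (84.03 - 81.3)/(3*0.74141201) = 1.2274
Cpk = min(Cpu, Cpl) = 1.2274

1.2274


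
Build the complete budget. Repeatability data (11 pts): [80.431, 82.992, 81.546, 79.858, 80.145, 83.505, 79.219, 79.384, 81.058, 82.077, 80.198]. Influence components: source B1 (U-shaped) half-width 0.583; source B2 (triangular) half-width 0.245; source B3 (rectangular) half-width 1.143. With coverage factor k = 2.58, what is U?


mean = (80.431 + 82.992 + 81.546 + 79.858 + 80.145 + 83.505 + 79.219 + 79.384 + 81.058 + 82.077 + 80.198) / 11 = 80.94663636
s = sqrt(sum((x - mean)^2)/(n-1)) = 1.4303407
u_A = s / sqrt(n) = 1.4303407 / sqrt(11) = 0.43126395
u_B1 = 0.583 / sqrt(2) = 0.41224325
u_B2 = 0.245 / sqrt(6) = 0.10002083
u_B3 = 1.143 / sqrt(3) = 0.65991136
uc = sqrt(0.43126395^2 + 0.41224325^2 + 0.10002083^2 + 0.65991136^2) = 0.89522079
U = k * uc = 2.58 * 0.89522079
U = 2.3097

2.3097


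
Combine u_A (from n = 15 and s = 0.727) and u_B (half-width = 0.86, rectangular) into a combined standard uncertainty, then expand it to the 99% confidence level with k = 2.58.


u_A = s / sqrt(n) = 0.727 / sqrt(15) = 0.18771059
u_B = half_width / sqrt(3) = 0.86 / sqrt(3) = 0.49652123
uc = sqrt(u_A^2 + u_B^2) = sqrt(0.18771059^2 + 0.49652123^2) = 0.5308188
U = k * uc = 2.58 * 0.5308188
U = 1.3695

1.3695


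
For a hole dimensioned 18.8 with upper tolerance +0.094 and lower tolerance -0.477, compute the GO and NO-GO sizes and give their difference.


GO = nominal - lower_tol (smallest hole = maximum material condition)
GO = 18.8 - 0.477 = 18.323
NO-GO = nominal + upper_tol (largest hole = least material condition)
NO-GO = 18.8 + 0.094 = 18.894
spread = NO-GO - GO = 18.894 - 18.323 = 0.5710

0.5710


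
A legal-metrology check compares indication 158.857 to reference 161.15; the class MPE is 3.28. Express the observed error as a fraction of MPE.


e = indication - reference = 158.857 - 161.15 = -2.2930
|e| = 2.2930
ratio = |e| / MPE = 2.2930 / 3.28
ratio = 0.6991

0.6991


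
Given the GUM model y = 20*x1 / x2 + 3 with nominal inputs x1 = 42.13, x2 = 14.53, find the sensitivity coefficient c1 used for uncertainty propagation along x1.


y = 20*x1 / x2 + 3
dy/dx1 = 20/x2
Evaluate at x2 = 14.53: c1 = 20 / 14.53
c1 = 1.3765

1.3765


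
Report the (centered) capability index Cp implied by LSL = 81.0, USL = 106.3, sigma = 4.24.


Cp = (USL - LSL) / (6 * sigma)
= (106.3 - 81.0) / (6 * 4.24)
= 25.3000 / 25.4400
= 0.9945

0.9945


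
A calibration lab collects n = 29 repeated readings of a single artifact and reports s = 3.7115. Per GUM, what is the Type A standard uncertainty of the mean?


u_A = s / sqrt(n)
u_A = 3.7115 / sqrt(29)
u_A = 3.7115 / 5.3851648
u_A = 0.6892

0.6892


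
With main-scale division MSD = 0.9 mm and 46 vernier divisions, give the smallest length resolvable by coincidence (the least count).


LC = MSD / n_div
= 0.9 / 46
= 0.0196

0.0196


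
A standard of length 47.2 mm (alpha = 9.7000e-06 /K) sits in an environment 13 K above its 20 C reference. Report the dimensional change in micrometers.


dL = L * alpha * dT
= 47.2 * 9.7000e-06 * 13
= 0.0059519 mm
dL_um = 0.0059519 * 1000 = 5.9519 um

5.9519


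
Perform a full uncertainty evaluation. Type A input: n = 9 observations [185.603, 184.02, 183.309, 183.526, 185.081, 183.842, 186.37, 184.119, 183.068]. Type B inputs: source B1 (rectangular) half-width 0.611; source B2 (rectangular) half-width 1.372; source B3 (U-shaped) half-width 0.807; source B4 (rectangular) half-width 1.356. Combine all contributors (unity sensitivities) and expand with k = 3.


mean = (185.603 + 184.02 + 183.309 + 183.526 + 185.081 + 183.842 + 186.37 + 184.119 + 183.068) / 9 = 184.3264444
s = sqrt(sum((x - mean)^2)/(n-1)) = 1.1183851
u_A = s / sqrt(n) = 1.1183851 / sqrt(9) = 0.37279503
u_B1 = 0.611 / sqrt(3) = 0.35276101
u_B2 = 1.372 / sqrt(3) = 0.79212457
u_B3 = 0.807 / sqrt(2) = 0.57063517
u_B4 = 1.356 / sqrt(3) = 0.78288697
uc = sqrt(0.37279503^2 + 0.35276101^2 + 0.79212457^2 + 0.57063517^2 + 0.78288697^2) = 1.3525584
U = k * uc = 3 * 1.3525584
U = 4.0577

4.0577


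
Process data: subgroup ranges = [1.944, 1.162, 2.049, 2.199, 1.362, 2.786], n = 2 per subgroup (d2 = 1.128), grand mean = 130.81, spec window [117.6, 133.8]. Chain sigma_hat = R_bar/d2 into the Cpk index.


R_bar = (1.944 + 1.162 + 2.049 + 2.199 + 1.362 + 2.786) / 6 = 1.917
sigma = R_bar / d2 = 1.917 / 1.128 = 1.6994681
Cp = (USL - LSL)/(6*sigma) = (133.8 - 117.6)/(6*1.6994681) = 1.5887
Cpu = (133.8 - 130.81)/(3*1.6994681) = 0.5865
Cpl = (130.81 - 117.6)/(3*1.6994681) = 2.5910
Cpk = min(Cpu, Cpl) = 0.5865

0.5865


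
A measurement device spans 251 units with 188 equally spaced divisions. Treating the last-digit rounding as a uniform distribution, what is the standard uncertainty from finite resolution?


resolution = range / divisions
resolution = 251 / 188 = 1.3351064
u_res = resolution / (2*sqrt(3))
u_res = 1.3351064 / 3.4641016
u_res = 0.3854

0.3854


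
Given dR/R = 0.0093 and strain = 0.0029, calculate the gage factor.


GF = (dR/R) / epsilon
= 0.0093 / 0.0029
= 3.2069

3.2069


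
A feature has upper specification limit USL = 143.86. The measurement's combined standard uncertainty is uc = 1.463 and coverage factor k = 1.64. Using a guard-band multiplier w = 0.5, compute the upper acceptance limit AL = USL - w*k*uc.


U = k * uc = 1.64 * 1.463 = 2.39932
guard band g = w * U = 0.5 * 2.39932 = 1.19966
AL = USL - g = 143.86 - 1.19966
AL = 142.6603

142.6603


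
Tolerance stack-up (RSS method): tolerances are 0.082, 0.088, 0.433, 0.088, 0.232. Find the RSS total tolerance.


RSS = sqrt(0.082^2 + 0.088^2 + 0.433^2 + 0.088^2 + 0.232^2)
= sqrt(0.263525)
= 0.5133

0.5133


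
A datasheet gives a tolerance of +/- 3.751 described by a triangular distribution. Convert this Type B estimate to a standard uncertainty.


u_B = half_width / sqrt(6)
u_B = 3.751 / 2.4494897
u_B = 1.5313

1.5313


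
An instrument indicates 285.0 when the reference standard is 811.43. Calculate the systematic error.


Systematic error = measured - true
= 285.0 - 811.43
= -526.4300

-526.4300


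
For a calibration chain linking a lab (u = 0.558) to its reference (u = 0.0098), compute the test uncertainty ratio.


TUR = u_lab / u_ref
= 0.558 / 0.0098
= 56.9388

56.9388


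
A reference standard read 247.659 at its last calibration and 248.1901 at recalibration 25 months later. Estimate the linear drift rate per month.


rate = (v2 - v1) / months
= (248.1901 - 247.659) / 25
= 0.5311 / 25
= 0.0212

0.0212


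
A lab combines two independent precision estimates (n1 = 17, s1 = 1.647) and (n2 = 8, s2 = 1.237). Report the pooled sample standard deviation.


s_p = sqrt(((n1-1)*s1^2 + (n2-1)*s2^2) / (n1+n2-2))
numerator = (17-1)*1.647^2 + (8-1)*1.237^2 = 43.401744 + 10.711183 = 54.112927
denominator = 17 + 8 - 2 = 23
s_p^2 = 54.112927 / 23 = 2.352736
s_p = sqrt(2.352736) = 1.5339

1.5339


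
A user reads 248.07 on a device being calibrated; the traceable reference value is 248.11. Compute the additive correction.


Correction = standard - reading
= 248.11 - 248.07
= 0.0400

0.0400


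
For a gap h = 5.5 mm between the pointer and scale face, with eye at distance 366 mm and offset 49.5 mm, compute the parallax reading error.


error = h * offset / d
= 5.5 * 49.5 / 366
= 0.7439

0.7439


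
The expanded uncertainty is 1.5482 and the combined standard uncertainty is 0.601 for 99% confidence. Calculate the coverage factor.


k = U / uc
k = 1.5482 / 0.601
k = 2.576

2.576


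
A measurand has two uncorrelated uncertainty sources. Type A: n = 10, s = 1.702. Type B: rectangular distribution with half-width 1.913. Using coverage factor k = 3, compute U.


u_A = s / sqrt(n) = 1.702 / sqrt(10) = 0.53821966
u_B = half_width / sqrt(3) = 1.913 / sqrt(3) = 1.1044711
uc = sqrt(u_A^2 + u_B^2) = sqrt(0.53821966^2 + 1.1044711^2) = 1.2286321
U = k * uc = 3 * 1.2286321
U = 3.6859

3.6859


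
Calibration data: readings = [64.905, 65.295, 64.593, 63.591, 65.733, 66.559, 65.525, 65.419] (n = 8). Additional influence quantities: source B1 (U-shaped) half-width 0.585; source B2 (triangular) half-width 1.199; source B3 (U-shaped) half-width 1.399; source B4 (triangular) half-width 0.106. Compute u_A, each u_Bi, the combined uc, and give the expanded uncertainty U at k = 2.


mean = (64.905 + 65.295 + 64.593 + 63.591 + 65.733 + 66.559 + 65.525 + 65.419) / 8 = 65.2025
s = sqrt(sum((x - mean)^2)/(n-1)) = 0.87324403
u_A = s / sqrt(n) = 0.87324403 / sqrt(8) = 0.30873839
u_B1 = 0.585 / sqrt(2) = 0.41365747
u_B2 = 1.199 / sqrt(6) = 0.4894897
u_B3 = 1.399 / sqrt(2) = 0.98924239
u_B4 = 0.106 / sqrt(6) = 0.043274319
uc = sqrt(0.30873839^2 + 0.41365747^2 + 0.4894897^2 + 0.98924239^2 + 0.043274319^2) = 1.2192232
U = k * uc = 2 * 1.2192232
U = 2.4384

2.4384


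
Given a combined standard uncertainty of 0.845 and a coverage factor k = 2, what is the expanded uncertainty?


U = k * uc
U = 2 * 0.845
U = 1.6900

1.6900


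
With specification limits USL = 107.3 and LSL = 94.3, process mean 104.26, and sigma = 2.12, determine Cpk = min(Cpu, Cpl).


Cpu = (USL - mean) / (3*sigma) = (107.3 - 104.26) / (3*2.12) = 0.4780
Cpl = (mean - LSL) / (3*sigma) = (104.26 - 94.3) / (3*2.12) = 1.5660
Cpk = min(Cpu, Cpl) = 0.4780

0.4780


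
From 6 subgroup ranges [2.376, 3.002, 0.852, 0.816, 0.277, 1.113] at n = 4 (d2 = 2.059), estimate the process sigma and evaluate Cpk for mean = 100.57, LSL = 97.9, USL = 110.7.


R_bar = (2.376 + 3.002 + 0.852 + 0.816 + 0.277 + 1.113) / 6 = 1.406
sigma = R_bar / d2 = 1.406 / 2.059 = 0.68285576
Cp = (USL - LSL)/(6*sigma) = (110.7 - 97.9)/(6*0.68285576) = 3.1241
Cpu = (110.7 - 100.57)/(3*0.68285576) = 4.9449
Cpl = (100.57 - 97.9)/(3*0.68285576) = 1.3033
Cpk = min(Cpu, Cpl) = 1.3033

1.3033


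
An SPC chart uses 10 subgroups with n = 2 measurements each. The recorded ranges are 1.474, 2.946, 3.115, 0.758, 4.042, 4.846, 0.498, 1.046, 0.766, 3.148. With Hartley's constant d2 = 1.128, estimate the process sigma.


R_bar = (1.474 + 2.946 + 3.115 + 0.758 + 4.042 + 4.846 + 0.498 + 1.046 + 0.766 + 3.148) / 10
R_bar = 22.639 / 10 = 2.2639
sigma_hat = R_bar / d2 = 2.2639 / 1.128 = 2.0070

2.0070


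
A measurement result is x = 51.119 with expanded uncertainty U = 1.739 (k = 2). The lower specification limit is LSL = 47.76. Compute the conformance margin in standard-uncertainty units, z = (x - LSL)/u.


u = U / k = 1.739 / 2 = 0.8695
margin = |LSL - x| = |47.76 - 51.119| = 3.359
z = margin / u = 3.359 / 0.8695
z = 3.8631

3.8631


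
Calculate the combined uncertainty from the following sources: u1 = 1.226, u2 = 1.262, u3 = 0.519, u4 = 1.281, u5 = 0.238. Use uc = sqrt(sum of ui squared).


uc = sqrt(1.226^2 + 1.262^2 + 0.519^2 + 1.281^2 + 0.238^2)
uc = sqrt(5.062686)
uc = 2.2500

2.2500


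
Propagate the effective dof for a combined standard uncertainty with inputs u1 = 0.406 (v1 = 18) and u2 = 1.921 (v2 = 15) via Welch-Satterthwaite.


uc = sqrt(u1^2 + u2^2) = sqrt(0.406^2 + 1.921^2) = 1.963435
v_eff = uc^4 / (u1^4/v1 + u2^4/v2)
= 1.963435^4 / (0.406^4/18 + 1.921^4/15)
= 14.861619 / 0.90936807
v_eff = 16.3428

16.3428


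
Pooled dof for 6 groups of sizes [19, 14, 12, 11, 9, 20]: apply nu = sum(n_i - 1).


nu = sum_i (n_i - 1)
nu = ((19 - 1) + (14 - 1) + (12 - 1) + (11 - 1) + (9 - 1) + (20 - 1))
nu = 18 + 13 + 11 + 10 + 8 + 19
nu = 79

79


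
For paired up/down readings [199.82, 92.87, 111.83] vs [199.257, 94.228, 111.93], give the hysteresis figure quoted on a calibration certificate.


|199.82 - 199.257| = 0.5630
|92.87 - 94.228| = 1.3580
|111.83 - 111.93| = 0.1000
hysteresis = max(diffs) = 1.3580

1.3580


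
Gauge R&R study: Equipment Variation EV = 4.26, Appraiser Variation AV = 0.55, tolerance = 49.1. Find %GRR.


GRR = sqrt(EV^2 + AV^2) = sqrt(4.26^2 + 0.55^2) = 4.295358
%GRR = GRR / tol * 100 = 4.295358 / 49.1 * 100
%GRR = 8.7482

8.7482


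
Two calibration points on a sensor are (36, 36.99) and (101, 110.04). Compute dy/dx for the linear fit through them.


slope = (y2 - y1) / (x2 - x1)
= (110.04 - 36.99) / (101 - 36)
= 73.0500 / 65
= 1.1238

1.1238


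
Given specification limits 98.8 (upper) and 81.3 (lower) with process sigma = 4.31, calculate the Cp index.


Cp = (USL - LSL) / (6 * sigma)
= (98.8 - 81.3) / (6 * 4.31)
= 17.5000 / 25.8600
= 0.6767

0.6767


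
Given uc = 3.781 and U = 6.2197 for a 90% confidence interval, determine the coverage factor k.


k = U / uc
k = 6.2197 / 3.781
k = 1.645

1.645


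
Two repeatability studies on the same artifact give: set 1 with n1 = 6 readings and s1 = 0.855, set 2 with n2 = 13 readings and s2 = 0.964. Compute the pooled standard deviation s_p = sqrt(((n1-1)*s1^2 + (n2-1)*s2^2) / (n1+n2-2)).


s_p = sqrt(((n1-1)*s1^2 + (n2-1)*s2^2) / (n1+n2-2))
numerator = (6-1)*0.855^2 + (13-1)*0.964^2 = 3.655125 + 11.151552 = 14.806677
denominator = 6 + 13 - 2 = 17
s_p^2 = 14.806677 / 17 = 0.870981
s_p = sqrt(0.870981) = 0.9333

0.9333


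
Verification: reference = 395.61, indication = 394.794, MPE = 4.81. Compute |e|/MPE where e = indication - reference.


e = indication - reference = 394.794 - 395.61 = -0.8160
|e| = 0.8160
ratio = |e| / MPE = 0.8160 / 4.81
ratio = 0.1696

0.1696


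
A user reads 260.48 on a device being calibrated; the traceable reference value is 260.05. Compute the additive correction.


Correction = standard - reading
= 260.05 - 260.48
= -0.4300

-0.4300


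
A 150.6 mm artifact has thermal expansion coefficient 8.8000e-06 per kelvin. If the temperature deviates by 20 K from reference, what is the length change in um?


dL = L * alpha * dT
= 150.6 * 8.8000e-06 * 20
= 0.0265056 mm
dL_um = 0.0265056 * 1000 = 26.5056 um

26.5056


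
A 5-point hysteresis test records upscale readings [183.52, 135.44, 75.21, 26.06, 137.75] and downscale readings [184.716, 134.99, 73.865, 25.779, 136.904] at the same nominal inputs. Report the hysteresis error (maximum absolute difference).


|183.52 - 184.716| = 1.1960
|135.44 - 134.99| = 0.4500
|75.21 - 73.865| = 1.3450
|26.06 - 25.779| = 0.2810
|137.75 - 136.904| = 0.8460
hysteresis = max(diffs) = 1.3450

1.3450


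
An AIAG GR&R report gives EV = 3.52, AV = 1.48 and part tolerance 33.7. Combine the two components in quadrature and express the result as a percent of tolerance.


GRR = sqrt(EV^2 + AV^2) = sqrt(3.52^2 + 1.48^2) = 3.8184814
%GRR = GRR / tol * 100 = 3.8184814 / 33.7 * 100
%GRR = 11.3308

11.3308


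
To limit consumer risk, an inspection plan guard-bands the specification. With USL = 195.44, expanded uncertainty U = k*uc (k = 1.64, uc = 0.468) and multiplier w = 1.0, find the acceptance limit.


U = k * uc = 1.64 * 0.468 = 0.76752
guard band g = w * U = 1.0 * 0.76752 = 0.76752
AL = USL - g = 195.44 - 0.76752
AL = 194.6725

194.6725


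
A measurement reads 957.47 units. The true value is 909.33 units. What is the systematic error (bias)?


Systematic error = measured - true
= 957.47 - 909.33
= 48.1400

48.1400


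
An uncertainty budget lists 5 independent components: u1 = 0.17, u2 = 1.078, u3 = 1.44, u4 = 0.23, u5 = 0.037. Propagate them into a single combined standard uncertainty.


uc = sqrt(0.17^2 + 1.078^2 + 1.44^2 + 0.23^2 + 0.037^2)
uc = sqrt(3.318853)
uc = 1.8218

1.8218


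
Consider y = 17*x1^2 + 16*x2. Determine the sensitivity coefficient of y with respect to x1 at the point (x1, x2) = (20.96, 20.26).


y = 17*x1^2 + 16*x2
dy/dx1 = 2*17*x1
Evaluate at x1 = 20.96: c1 = 34 * 20.96
c1 = 712.6400

712.6400


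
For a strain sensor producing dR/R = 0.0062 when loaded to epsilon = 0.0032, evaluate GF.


GF = (dR/R) / epsilon
= 0.0062 / 0.0032
= 1.9375

1.9375


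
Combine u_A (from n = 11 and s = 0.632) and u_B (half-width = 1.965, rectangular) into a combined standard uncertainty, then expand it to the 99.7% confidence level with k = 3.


u_A = s / sqrt(n) = 0.632 / sqrt(11) = 0.19055517
u_B = half_width / sqrt(3) = 1.965 / sqrt(3) = 1.1344933
uc = sqrt(u_A^2 + u_B^2) = sqrt(0.19055517^2 + 1.1344933^2) = 1.1503853
U = k * uc = 3 * 1.1503853
U = 3.4512

3.4512


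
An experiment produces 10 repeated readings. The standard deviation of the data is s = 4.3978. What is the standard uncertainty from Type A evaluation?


u_A = s / sqrt(n)
u_A = 4.3978 / sqrt(10)
u_A = 4.3978 / 3.1622777
u_A = 1.3907

1.3907


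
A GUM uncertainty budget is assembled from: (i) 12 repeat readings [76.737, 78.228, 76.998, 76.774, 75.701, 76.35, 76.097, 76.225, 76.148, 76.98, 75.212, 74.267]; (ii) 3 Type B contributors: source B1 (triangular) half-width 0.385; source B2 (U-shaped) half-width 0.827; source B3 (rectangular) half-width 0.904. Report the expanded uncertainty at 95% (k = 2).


mean = (76.737 + 78.228 + 76.998 + 76.774 + 75.701 + 76.35 + 76.097 + 76.225 + 76.148 + 76.98 + 75.212 + 74.267) / 12 = 76.30975
s = sqrt(sum((x - mean)^2)/(n-1)) = 0.99221351
u_A = s / sqrt(n) = 0.99221351 / sqrt(12) = 0.28642737
u_B1 = 0.385 / sqrt(6) = 0.15717559
u_B2 = 0.827 / sqrt(2) = 0.58477731
u_B3 = 0.904 / sqrt(3) = 0.52192464
uc = sqrt(0.28642737^2 + 0.15717559^2 + 0.58477731^2 + 0.52192464^2) = 0.84918469
U = k * uc = 2 * 0.84918469
U = 1.6984

1.6984


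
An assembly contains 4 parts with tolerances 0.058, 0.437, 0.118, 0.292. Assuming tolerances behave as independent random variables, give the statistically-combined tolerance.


RSS = sqrt(0.058^2 + 0.437^2 + 0.118^2 + 0.292^2)
= sqrt(0.293521)
= 0.5418

0.5418


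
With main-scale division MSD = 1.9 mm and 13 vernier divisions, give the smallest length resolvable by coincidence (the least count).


LC = MSD / n_div
= 1.9 / 13
= 0.1462

0.1462


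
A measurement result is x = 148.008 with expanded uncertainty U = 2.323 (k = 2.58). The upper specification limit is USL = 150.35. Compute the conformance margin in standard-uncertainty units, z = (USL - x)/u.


u = U / k = 2.323 / 2.58 = 0.9003876
margin = |USL - x| = |150.35 - 148.008| = 2.342
z = margin / u = 2.342 / 0.9003876
z = 2.6011

2.6011


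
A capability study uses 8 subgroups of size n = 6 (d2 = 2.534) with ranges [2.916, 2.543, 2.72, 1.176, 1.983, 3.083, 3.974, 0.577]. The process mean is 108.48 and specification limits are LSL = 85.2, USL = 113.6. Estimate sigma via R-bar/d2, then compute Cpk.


R_bar = (2.916 + 2.543 + 2.72 + 1.176 + 1.983 + 3.083 + 3.974 + 0.577) / 8 = 2.3715
sigma = R_bar / d2 = 2.3715 / 2.534 = 0.93587214
Cp = (USL - LSL)/(6*sigma) = (113.6 - 85.2)/(6*0.93587214) = 5.0577
Cpu = (113.6 - 108.48)/(3*0.93587214) = 1.8236
Cpl = (108.48 - 85.2)/(3*0.93587214) = 8.2917
Cpk = min(Cpu, Cpl) = 1.8236

1.8236


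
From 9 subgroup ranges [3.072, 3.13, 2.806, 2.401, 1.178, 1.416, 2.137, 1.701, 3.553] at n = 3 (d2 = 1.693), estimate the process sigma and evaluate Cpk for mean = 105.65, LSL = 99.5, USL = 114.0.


R_bar = (3.072 + 3.13 + 2.806 + 2.401 + 1.178 + 1.416 + 2.137 + 1.701 + 3.553) / 9 = 2.3771111
sigma = R_bar / d2 = 2.3771111 / 1.693 = 1.4040822
Cp = (USL - LSL)/(6*sigma) = (114.0 - 99.5)/(6*1.4040822) = 1.7212
Cpu = (114.0 - 105.65)/(3*1.4040822) = 1.9823
Cpl = (105.65 - 99.5)/(3*1.4040822) = 1.4600
Cpk = min(Cpu, Cpl) = 1.4600

1.4600


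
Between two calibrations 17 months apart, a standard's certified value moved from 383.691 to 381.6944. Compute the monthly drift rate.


rate = (v2 - v1) / months
= (381.6944 - 383.691) / 17
= -1.9966 / 17
= -0.1174

-0.1174


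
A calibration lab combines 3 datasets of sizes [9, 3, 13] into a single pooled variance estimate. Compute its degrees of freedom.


nu = sum_i (n_i - 1)
nu = ((9 - 1) + (3 - 1) + (13 - 1))
nu = 8 + 2 + 12
nu = 22

22


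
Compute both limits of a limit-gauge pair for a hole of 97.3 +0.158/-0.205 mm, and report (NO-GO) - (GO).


GO = nominal - lower_tol (smallest hole = maximum material condition)
GO = 97.3 - 0.205 = 97.095
NO-GO = nominal + upper_tol (largest hole = least material condition)
NO-GO = 97.3 + 0.158 = 97.458
spread = NO-GO - GO = 97.458 - 97.095 = 0.3630

0.3630


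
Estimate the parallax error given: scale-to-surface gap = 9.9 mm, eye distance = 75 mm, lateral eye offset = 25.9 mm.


error = h * offset / d
= 9.9 * 25.9 / 75
= 3.4188

3.4188


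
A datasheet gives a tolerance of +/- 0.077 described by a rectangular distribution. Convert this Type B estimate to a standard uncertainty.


u_B = half_width / sqrt(3)
u_B = 0.077 / 1.7320508
u_B = 0.0445

0.0445


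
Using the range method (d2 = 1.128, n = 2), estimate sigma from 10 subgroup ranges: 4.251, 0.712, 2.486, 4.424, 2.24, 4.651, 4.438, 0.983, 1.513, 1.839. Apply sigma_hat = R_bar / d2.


R_bar = (4.251 + 0.712 + 2.486 + 4.424 + 2.24 + 4.651 + 4.438 + 0.983 + 1.513 + 1.839) / 10
R_bar = 27.537 / 10 = 2.7537
sigma_hat = R_bar / d2 = 2.7537 / 1.128 = 2.4412

2.4412


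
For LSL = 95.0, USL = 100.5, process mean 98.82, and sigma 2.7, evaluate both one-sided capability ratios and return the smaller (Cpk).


Cpu = (USL - mean) / (3*sigma) = (100.5 - 98.82) / (3*2.7) = 0.2074
Cpl = (mean - LSL) / (3*sigma) = (98.82 - 95.0) / (3*2.7) = 0.4716
Cpk = min(Cpu, Cpl) = 0.2074

0.2074


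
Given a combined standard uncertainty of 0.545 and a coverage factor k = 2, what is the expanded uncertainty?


U = k * uc
U = 2 * 0.545
U = 1.0900

1.0900


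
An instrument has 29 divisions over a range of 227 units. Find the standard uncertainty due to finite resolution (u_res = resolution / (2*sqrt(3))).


resolution = range / divisions
resolution = 227 / 29 = 7.8275862
u_res = resolution / (2*sqrt(3))
u_res = 7.8275862 / 3.4641016
u_res = 2.2596

2.2596


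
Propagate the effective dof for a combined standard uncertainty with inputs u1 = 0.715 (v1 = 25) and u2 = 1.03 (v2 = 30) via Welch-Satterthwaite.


uc = sqrt(u1^2 + u2^2) = sqrt(0.715^2 + 1.03^2) = 1.2538441
v_eff = uc^4 / (u1^4/v1 + u2^4/v2)
= 1.2538441^4 / (0.715^4/25 + 1.03^4/30)
= 2.4715771 / 0.047971
v_eff = 51.5223

51.5223


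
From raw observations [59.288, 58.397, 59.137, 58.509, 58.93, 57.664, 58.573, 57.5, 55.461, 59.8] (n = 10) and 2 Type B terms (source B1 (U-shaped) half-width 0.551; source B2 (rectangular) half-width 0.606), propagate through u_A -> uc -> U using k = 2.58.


mean = (59.288 + 58.397 + 59.137 + 58.509 + 58.93 + 57.664 + 58.573 + 57.5 + 55.461 + 59.8) / 10 = 58.3259
s = sqrt(sum((x - mean)^2)/(n-1)) = 1.2269629
u_A = s / sqrt(n) = 1.2269629 / sqrt(10) = 0.38799974
u_B1 = 0.551 / sqrt(2) = 0.38961584
u_B2 = 0.606 / sqrt(3) = 0.34987426
uc = sqrt(0.38799974^2 + 0.38961584^2 + 0.34987426^2) = 0.6517333
U = k * uc = 2.58 * 0.6517333
U = 1.6815

1.6815


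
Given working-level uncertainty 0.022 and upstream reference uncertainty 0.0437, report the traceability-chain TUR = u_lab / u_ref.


TUR = u_lab / u_ref
= 0.022 / 0.0437
= 0.5034

0.5034


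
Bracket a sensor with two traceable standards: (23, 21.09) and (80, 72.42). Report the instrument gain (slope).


slope = (y2 - y1) / (x2 - x1)
= (72.42 - 21.09) / (80 - 23)
= 51.3300 / 57
= 0.9005

0.9005


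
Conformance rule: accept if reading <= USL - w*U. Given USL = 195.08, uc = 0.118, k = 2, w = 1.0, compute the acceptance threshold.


U = k * uc = 2 * 0.118 = 0.236
guard band g = w * U = 1.0 * 0.236 = 0.236
AL = USL - g = 195.08 - 0.236
AL = 194.8440

194.8440


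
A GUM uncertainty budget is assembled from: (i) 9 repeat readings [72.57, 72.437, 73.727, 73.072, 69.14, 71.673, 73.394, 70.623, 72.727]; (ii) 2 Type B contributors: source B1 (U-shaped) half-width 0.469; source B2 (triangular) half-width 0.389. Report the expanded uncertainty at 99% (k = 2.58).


mean = (72.57 + 72.437 + 73.727 + 73.072 + 69.14 + 71.673 + 73.394 + 70.623 + 72.727) / 9 = 72.15144444
s = sqrt(sum((x - mean)^2)/(n-1)) = 1.4618305
u_A = s / sqrt(n) = 1.4618305 / sqrt(9) = 0.48727683
u_B1 = 0.469 / sqrt(2) = 0.33163308
u_B2 = 0.389 / sqrt(6) = 0.15880858
uc = sqrt(0.48727683^2 + 0.33163308^2 + 0.15880858^2) = 0.61044195
U = k * uc = 2.58 * 0.61044195
U = 1.5749

1.5749


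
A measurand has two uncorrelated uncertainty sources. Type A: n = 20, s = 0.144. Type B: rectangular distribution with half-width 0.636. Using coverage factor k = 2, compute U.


u_A = s / sqrt(n) = 0.144 / sqrt(20) = 0.032199379
u_B = half_width / sqrt(3) = 0.636 / sqrt(3) = 0.36719477
uc = sqrt(u_A^2 + u_B^2) = sqrt(0.032199379^2 + 0.36719477^2) = 0.36860385
U = k * uc = 2 * 0.36860385
U = 0.7372

0.7372


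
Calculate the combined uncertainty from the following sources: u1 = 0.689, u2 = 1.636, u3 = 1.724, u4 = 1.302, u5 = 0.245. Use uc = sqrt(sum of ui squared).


uc = sqrt(0.689^2 + 1.636^2 + 1.724^2 + 1.302^2 + 0.245^2)
uc = sqrt(7.878622)
uc = 2.8069

2.8069


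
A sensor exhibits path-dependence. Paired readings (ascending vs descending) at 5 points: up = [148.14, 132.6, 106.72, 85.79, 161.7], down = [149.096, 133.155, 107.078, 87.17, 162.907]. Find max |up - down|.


|148.14 - 149.096| = 0.9560
|132.6 - 133.155| = 0.5550
|106.72 - 107.078| = 0.3580
|85.79 - 87.17| = 1.3800
|161.7 - 162.907| = 1.2070
hysteresis = max(diffs) = 1.3800

1.3800


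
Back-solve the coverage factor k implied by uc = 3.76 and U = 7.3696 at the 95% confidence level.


k = U / uc
k = 7.3696 / 3.76
k = 1.96

1.96


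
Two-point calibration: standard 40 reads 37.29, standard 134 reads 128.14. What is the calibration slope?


slope = (y2 - y1) / (x2 - x1)
= (128.14 - 37.29) / (134 - 40)
= 90.8500 / 94
= 0.9665

0.9665


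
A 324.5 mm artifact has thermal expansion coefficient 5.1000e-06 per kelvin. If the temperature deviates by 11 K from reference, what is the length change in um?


dL = L * alpha * dT
= 324.5 * 5.1000e-06 * 11
= 0.0182045 mm
dL_um = 0.0182045 * 1000 = 18.2045 um

18.2045


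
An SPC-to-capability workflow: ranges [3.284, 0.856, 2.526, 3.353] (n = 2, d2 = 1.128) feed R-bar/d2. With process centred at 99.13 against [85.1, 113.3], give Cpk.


R_bar = (3.284 + 0.856 + 2.526 + 3.353) / 4 = 2.50475
sigma = R_bar / d2 = 2.50475 / 1.128 = 2.220523
Cp = (USL - LSL)/(6*sigma) = (113.3 - 85.1)/(6*2.220523) = 2.1166
Cpu = (113.3 - 99.13)/(3*2.220523) = 2.1271
Cpl = (99.13 - 85.1)/(3*2.220523) = 2.1061
Cpk = min(Cpu, Cpl) = 2.1061

2.1061


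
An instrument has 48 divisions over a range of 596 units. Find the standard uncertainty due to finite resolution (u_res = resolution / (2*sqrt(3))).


resolution = range / divisions
resolution = 596 / 48 = 12.416667
u_res = resolution / (2*sqrt(3))
u_res = 12.416667 / 3.4641016
u_res = 3.5844

3.5844
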